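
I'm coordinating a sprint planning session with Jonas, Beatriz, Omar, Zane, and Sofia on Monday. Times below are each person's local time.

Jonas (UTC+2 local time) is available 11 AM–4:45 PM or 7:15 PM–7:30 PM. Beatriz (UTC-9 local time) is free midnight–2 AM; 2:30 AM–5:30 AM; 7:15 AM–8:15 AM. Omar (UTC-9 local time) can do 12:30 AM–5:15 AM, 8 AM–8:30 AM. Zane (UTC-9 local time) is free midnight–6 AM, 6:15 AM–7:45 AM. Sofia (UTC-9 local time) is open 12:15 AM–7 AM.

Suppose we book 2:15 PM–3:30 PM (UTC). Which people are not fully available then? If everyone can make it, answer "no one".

Jonas in UTC: 09:00-14:45, 17:15-17:30 (subtract 2h to convert from UTC+2).
Beatriz in UTC: 09:00-11:00, 11:30-14:30, 16:15-17:15 (add 9h to convert from UTC-9).
Omar in UTC: 09:30-14:15, 17:00-17:30 (add 9h to convert from UTC-9).
Zane in UTC: 09:00-15:00, 15:15-16:45 (add 9h to convert from UTC-9).
Sofia in UTC: 09:15-16:00 (add 9h to convert from UTC-9).
Jonas: not fully free for 14:15-15:30. Beatriz: not fully free for 14:15-15:30. Omar: not fully free for 14:15-15:30. Zane: not fully free for 14:15-15:30. Sofia: free for 14:15-15:30.

Beatriz, Jonas, Omar, Zane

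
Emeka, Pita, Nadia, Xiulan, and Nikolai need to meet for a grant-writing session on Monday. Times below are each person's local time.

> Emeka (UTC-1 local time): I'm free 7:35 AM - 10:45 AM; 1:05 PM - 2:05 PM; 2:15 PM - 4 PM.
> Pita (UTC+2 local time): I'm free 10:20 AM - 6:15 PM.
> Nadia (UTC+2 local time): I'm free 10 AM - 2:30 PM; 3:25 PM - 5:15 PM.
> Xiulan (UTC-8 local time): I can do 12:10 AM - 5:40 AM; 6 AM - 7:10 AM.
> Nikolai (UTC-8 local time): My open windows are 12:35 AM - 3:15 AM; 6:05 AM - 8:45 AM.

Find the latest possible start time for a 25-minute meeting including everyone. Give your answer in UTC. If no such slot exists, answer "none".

14:40

Emeka in UTC: 08:35-11:45, 14:05-15:05, 15:15-17:00 (add 1h to convert from UTC-1).
Pita in UTC: 08:20-16:15 (subtract 2h to convert from UTC+2).
Nadia in UTC: 08:00-12:30, 13:25-15:15 (subtract 2h to convert from UTC+2).
Xiulan in UTC: 08:10-13:40, 14:00-15:10 (add 8h to convert from UTC-8).
Nikolai in UTC: 08:35-11:15, 14:05-16:45 (add 8h to convert from UTC-8).
Emeka ∩ Pita: 08:35-11:45, 14:05-15:05, 15:15-16:15.
Emeka ∩ Pita ∩ Nadia: 08:35-11:45, 14:05-15:05.
Emeka ∩ Pita ∩ Nadia ∩ Xiulan: 08:35-11:45, 14:05-15:05.
Emeka ∩ Pita ∩ Nadia ∩ Xiulan ∩ Nikolai: 08:35-11:15, 14:05-15:05.
Those are the intersection windows.
The last common window of at least 25 minutes is 14:05-15:05; a 25-minute meeting can start as late as 14:40 and still end by 15:05.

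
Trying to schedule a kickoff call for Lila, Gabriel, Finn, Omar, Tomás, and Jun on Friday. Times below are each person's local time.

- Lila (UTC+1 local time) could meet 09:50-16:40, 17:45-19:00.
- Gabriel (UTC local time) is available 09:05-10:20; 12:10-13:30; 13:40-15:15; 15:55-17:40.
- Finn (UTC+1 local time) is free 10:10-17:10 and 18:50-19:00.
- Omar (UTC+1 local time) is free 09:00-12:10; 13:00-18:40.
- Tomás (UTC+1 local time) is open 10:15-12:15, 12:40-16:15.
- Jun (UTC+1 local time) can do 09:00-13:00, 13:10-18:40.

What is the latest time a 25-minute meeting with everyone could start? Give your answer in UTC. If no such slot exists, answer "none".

14:50

Lila in UTC: 08:50-15:40, 16:45-18:00 (subtract 1h to convert from UTC+1).
Gabriel in UTC: 09:05-10:20, 12:10-13:30, 13:40-15:15, 15:55-17:40.
Finn in UTC: 09:10-16:10, 17:50-18:00 (subtract 1h to convert from UTC+1).
Omar in UTC: 08:00-11:10, 12:00-17:40 (subtract 1h to convert from UTC+1).
Tomás in UTC: 09:15-11:15, 11:40-15:15 (subtract 1h to convert from UTC+1).
Jun in UTC: 08:00-12:00, 12:10-17:40 (subtract 1h to convert from UTC+1).
Lila ∩ Gabriel: 09:05-10:20, 12:10-13:30, 13:40-15:15, 16:45-17:40.
Lila ∩ Gabriel ∩ Finn: 09:10-10:20, 12:10-13:30, 13:40-15:15.
Lila ∩ Gabriel ∩ Finn ∩ Omar: 09:10-10:20, 12:10-13:30, 13:40-15:15.
Lila ∩ Gabriel ∩ Finn ∩ Omar ∩ Tomás: 09:15-10:20, 12:10-13:30, 13:40-15:15.
Lila ∩ Gabriel ∩ Finn ∩ Omar ∩ Tomás ∩ Jun: 09:15-10:20, 12:10-13:30, 13:40-15:15.
The last common window of at least 25 minutes is 13:40-15:15; a 25-minute meeting can start as late as 14:50 and still end by 15:15.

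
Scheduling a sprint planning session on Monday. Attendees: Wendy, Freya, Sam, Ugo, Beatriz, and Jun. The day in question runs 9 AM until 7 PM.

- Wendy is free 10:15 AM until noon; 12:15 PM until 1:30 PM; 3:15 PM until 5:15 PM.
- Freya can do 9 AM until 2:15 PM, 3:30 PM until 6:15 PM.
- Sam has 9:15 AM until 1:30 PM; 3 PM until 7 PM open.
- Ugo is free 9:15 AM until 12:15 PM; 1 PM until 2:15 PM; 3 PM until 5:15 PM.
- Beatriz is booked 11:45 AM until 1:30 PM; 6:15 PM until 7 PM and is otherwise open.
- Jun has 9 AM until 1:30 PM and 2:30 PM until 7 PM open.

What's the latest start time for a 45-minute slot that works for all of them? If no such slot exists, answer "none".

Wendy free: 10:15-12:00, 12:15-13:30, 15:15-17:15.
Freya free: 09:00-14:15, 15:30-18:15.
Sam free: 09:15-13:30, 15:00-19:00.
Ugo free: 09:15-12:15, 13:00-14:15, 15:00-17:15.
Beatriz free: 09:00-11:45, 13:30-18:15 (invert busy blocks within the working day).
Jun free: 09:00-13:30, 14:30-19:00.
Wendy ∩ Freya: 10:15-12:00, 12:15-13:30, 15:30-17:15.
Wendy ∩ Freya ∩ Sam: 10:15-12:00, 12:15-13:30, 15:30-17:15.
Wendy ∩ Freya ∩ Sam ∩ Ugo: 10:15-12:00, 13:00-13:30, 15:30-17:15.
Wendy ∩ Freya ∩ Sam ∩ Ugo ∩ Beatriz: 10:15-11:45, 15:30-17:15.
Wendy ∩ Freya ∩ Sam ∩ Ugo ∩ Beatriz ∩ Jun: 10:15-11:45, 15:30-17:15.
So the common availability across everyone is 10:15-11:45, 15:30-17:15.
The last common window of at least 45 minutes is 15:30-17:15; a 45-minute meeting can start as late as 16:30 and still end by 17:15.

16:30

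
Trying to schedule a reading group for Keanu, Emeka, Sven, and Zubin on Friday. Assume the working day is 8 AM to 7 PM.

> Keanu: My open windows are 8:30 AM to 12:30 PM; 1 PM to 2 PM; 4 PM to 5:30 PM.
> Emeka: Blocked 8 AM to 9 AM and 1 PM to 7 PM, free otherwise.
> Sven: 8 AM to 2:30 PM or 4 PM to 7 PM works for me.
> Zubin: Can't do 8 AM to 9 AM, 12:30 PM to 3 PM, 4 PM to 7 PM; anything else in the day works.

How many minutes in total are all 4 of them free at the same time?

Keanu free: 08:30-12:30, 13:00-14:00, 16:00-17:30.
Emeka free: 09:00-13:00 (invert busy blocks within the working day).
Sven free: 08:00-14:30, 16:00-19:00.
Zubin free: 09:00-12:30, 15:00-16:00 (invert busy blocks within the working day).
Keanu ∩ Emeka: 09:00-12:30.
Keanu ∩ Emeka ∩ Sven: 09:00-12:30.
Keanu ∩ Emeka ∩ Sven ∩ Zubin: 09:00-12:30.
That's a single block of 210 minutes.

210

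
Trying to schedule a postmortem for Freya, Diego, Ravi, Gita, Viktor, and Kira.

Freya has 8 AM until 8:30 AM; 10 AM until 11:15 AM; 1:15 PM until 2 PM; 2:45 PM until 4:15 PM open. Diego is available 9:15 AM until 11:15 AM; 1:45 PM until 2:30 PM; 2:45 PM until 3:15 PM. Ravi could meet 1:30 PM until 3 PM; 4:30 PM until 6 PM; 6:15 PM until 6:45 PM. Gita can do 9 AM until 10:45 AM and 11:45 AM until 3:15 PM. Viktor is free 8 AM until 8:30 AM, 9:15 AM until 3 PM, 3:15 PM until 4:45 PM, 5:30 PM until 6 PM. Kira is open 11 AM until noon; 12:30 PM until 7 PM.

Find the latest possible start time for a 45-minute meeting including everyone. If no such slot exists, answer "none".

none

Freya ∩ Diego: 10:00-11:15, 13:45-14:00, 14:45-15:15.
Freya ∩ Diego ∩ Ravi: 13:45-14:00, 14:45-15:00.
Freya ∩ Diego ∩ Ravi ∩ Gita: 13:45-14:00, 14:45-15:00.
Freya ∩ Diego ∩ Ravi ∩ Gita ∩ Viktor: 13:45-14:00, 14:45-15:00.
Freya ∩ Diego ∩ Ravi ∩ Gita ∩ Viktor ∩ Kira: 13:45-14:00, 14:45-15:00.
No common window is at least 45 minutes long.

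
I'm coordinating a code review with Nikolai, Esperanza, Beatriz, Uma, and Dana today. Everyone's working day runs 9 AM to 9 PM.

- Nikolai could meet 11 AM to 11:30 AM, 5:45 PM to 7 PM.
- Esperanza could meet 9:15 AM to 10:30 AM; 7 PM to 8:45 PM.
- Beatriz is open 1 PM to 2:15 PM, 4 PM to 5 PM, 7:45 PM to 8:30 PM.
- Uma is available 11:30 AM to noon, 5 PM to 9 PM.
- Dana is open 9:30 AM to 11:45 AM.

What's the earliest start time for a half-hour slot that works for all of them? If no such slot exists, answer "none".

Nikolai ∩ Esperanza: ∅.
Nikolai ∩ Esperanza ∩ Beatriz: ∅.
Nikolai ∩ Esperanza ∩ Beatriz ∩ Uma: ∅.
Nikolai ∩ Esperanza ∩ Beatriz ∩ Uma ∩ Dana: ∅.
There is no time when everyone is free.
No common window is at least 30 minutes long.

none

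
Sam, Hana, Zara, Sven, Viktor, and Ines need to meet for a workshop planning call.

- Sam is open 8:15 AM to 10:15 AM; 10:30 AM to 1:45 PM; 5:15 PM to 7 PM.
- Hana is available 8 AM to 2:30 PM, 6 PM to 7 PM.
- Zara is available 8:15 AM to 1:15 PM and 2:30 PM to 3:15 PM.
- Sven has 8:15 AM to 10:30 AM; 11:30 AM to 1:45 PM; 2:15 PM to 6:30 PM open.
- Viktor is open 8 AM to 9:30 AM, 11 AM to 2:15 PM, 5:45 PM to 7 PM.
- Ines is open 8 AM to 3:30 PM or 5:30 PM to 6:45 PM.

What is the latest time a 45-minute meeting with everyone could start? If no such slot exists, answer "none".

Sam ∩ Hana: 08:15-10:15, 10:30-13:45, 18:00-19:00.
Sam ∩ Hana ∩ Zara: 08:15-10:15, 10:30-13:15.
Sam ∩ Hana ∩ Zara ∩ Sven: 08:15-10:15, 11:30-13:15.
Sam ∩ Hana ∩ Zara ∩ Sven ∩ Viktor: 08:15-09:30, 11:30-13:15.
Sam ∩ Hana ∩ Zara ∩ Sven ∩ Viktor ∩ Ines: 08:15-09:30, 11:30-13:15.
The last common window of at least 45 minutes is 11:30-13:15; a 45-minute meeting can start as late as 12:30 and still end by 13:15.

12:30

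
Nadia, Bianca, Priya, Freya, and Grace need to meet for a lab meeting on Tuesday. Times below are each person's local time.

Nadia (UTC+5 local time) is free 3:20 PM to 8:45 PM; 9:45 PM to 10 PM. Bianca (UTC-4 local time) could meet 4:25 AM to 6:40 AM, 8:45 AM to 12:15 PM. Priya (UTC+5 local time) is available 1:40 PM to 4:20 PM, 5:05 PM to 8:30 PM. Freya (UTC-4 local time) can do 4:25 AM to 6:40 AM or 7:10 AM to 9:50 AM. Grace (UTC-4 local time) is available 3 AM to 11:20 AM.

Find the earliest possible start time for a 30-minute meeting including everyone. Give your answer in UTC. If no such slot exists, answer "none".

Nadia in UTC: 10:20-15:45, 16:45-17:00 (subtract 5h to convert from UTC+5).
Bianca in UTC: 08:25-10:40, 12:45-16:15 (add 4h to convert from UTC-4).
Priya in UTC: 08:40-11:20, 12:05-15:30 (subtract 5h to convert from UTC+5).
Freya in UTC: 08:25-10:40, 11:10-13:50 (add 4h to convert from UTC-4).
Grace in UTC: 07:00-15:20 (add 4h to convert from UTC-4).
Nadia ∩ Bianca: 10:20-10:40, 12:45-15:45.
Nadia ∩ Bianca ∩ Priya: 10:20-10:40, 12:45-15:30.
Nadia ∩ Bianca ∩ Priya ∩ Freya: 10:20-10:40, 12:45-13:50.
Nadia ∩ Bianca ∩ Priya ∩ Freya ∩ Grace: 10:20-10:40, 12:45-13:50.
The first common window of at least 30 minutes is 12:45-13:50, so the earliest start is 12:45.

12:45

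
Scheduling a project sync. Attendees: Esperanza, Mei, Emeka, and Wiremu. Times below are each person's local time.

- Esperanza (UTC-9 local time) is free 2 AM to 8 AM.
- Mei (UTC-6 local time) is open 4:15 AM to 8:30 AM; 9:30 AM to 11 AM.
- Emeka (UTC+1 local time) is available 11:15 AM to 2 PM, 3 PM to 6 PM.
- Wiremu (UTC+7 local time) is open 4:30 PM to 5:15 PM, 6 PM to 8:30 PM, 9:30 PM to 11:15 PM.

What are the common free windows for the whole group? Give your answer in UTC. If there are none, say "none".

11:00-13:00, 15:30-16:15

Esperanza in UTC: 11:00-17:00 (add 9h to convert from UTC-9).
Mei in UTC: 10:15-14:30, 15:30-17:00 (add 6h to convert from UTC-6).
Emeka in UTC: 10:15-13:00, 14:00-17:00 (subtract 1h to convert from UTC+1).
Wiremu in UTC: 09:30-10:15, 11:00-13:30, 14:30-16:15 (subtract 7h to convert from UTC+7).
Esperanza ∩ Mei: 11:00-14:30, 15:30-17:00.
Esperanza ∩ Mei ∩ Emeka: 11:00-13:00, 14:00-14:30, 15:30-17:00.
Esperanza ∩ Mei ∩ Emeka ∩ Wiremu: 11:00-13:00, 15:30-16:15.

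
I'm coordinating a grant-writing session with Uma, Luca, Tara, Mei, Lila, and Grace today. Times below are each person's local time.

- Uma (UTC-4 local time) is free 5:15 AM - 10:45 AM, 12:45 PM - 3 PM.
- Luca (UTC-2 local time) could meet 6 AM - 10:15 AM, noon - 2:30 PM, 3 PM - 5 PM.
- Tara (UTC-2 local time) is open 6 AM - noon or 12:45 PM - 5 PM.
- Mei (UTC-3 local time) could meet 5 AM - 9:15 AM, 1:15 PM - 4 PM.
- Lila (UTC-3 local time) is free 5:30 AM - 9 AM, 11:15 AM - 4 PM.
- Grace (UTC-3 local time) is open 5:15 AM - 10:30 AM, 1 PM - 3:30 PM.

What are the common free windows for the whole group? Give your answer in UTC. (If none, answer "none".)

09:15-12:00, 17:00-18:30

Uma in UTC: 09:15-14:45, 16:45-19:00 (add 4h to convert from UTC-4).
Luca in UTC: 08:00-12:15, 14:00-16:30, 17:00-19:00 (add 2h to convert from UTC-2).
Tara in UTC: 08:00-14:00, 14:45-19:00 (add 2h to convert from UTC-2).
Mei in UTC: 08:00-12:15, 16:15-19:00 (add 3h to convert from UTC-3).
Lila in UTC: 08:30-12:00, 14:15-19:00 (add 3h to convert from UTC-3).
Grace in UTC: 08:15-13:30, 16:00-18:30 (add 3h to convert from UTC-3).
Uma ∩ Luca: 09:15-12:15, 14:00-14:45, 17:00-19:00.
Uma ∩ Luca ∩ Tara: 09:15-12:15, 17:00-19:00.
Uma ∩ Luca ∩ Tara ∩ Mei: 09:15-12:15, 17:00-19:00.
Uma ∩ Luca ∩ Tara ∩ Mei ∩ Lila: 09:15-12:00, 17:00-19:00.
Uma ∩ Luca ∩ Tara ∩ Mei ∩ Lila ∩ Grace: 09:15-12:00, 17:00-18:30.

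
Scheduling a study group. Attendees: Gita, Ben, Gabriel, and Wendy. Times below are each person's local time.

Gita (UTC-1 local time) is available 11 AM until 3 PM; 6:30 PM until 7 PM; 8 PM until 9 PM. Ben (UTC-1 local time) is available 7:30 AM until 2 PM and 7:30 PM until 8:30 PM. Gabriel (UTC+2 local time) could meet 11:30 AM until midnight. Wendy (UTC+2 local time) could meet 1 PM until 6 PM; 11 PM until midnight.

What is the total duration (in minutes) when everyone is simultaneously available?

Gita in UTC: 12:00-16:00, 19:30-20:00, 21:00-22:00 (add 1h to convert from UTC-1).
Ben in UTC: 08:30-15:00, 20:30-21:30 (add 1h to convert from UTC-1).
Gabriel in UTC: 09:30-22:00 (subtract 2h to convert from UTC+2).
Wendy in UTC: 11:00-16:00, 21:00-22:00 (subtract 2h to convert from UTC+2).
Gita ∩ Ben: 12:00-15:00, 21:00-21:30.
Gita ∩ Ben ∩ Gabriel: 12:00-15:00, 21:00-21:30.
Gita ∩ Ben ∩ Gabriel ∩ Wendy: 12:00-15:00, 21:00-21:30.
Summing the common windows: 180 + 30 = 210 minutes.

210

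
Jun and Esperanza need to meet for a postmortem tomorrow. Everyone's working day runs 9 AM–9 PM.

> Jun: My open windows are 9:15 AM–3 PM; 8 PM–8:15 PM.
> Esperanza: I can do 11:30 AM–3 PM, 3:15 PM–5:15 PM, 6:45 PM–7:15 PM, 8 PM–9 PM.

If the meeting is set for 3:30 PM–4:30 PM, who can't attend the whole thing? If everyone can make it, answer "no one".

Jun

Jun: not fully free for 15:30-16:30. Esperanza: free for 15:30-16:30.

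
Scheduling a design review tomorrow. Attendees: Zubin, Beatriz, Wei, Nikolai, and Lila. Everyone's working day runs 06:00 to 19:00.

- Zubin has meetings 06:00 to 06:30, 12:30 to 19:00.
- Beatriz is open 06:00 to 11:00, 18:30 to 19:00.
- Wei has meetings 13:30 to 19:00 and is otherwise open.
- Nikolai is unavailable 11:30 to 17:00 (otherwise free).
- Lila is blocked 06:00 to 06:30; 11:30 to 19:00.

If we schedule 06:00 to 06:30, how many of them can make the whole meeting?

3

Zubin free: 06:30-12:30 (invert busy blocks within the working day).
Beatriz free: 06:00-11:00, 18:30-19:00.
Wei free: 06:00-13:30 (invert busy blocks within the working day).
Nikolai free: 06:00-11:30, 17:00-19:00 (invert busy blocks within the working day).
Lila free: 06:30-11:30 (invert busy blocks within the working day).
Beatriz, Wei, and Nikolai can make the full 06:00-06:30 slot — that's 3.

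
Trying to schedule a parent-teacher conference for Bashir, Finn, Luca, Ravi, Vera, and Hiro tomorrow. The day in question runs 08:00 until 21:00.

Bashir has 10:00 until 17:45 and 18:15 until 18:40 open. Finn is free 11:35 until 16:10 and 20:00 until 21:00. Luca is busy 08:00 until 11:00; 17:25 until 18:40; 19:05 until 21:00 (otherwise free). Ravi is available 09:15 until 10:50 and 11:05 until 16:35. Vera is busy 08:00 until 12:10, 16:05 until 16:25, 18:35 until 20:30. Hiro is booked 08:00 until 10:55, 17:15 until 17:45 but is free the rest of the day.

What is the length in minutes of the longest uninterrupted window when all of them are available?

Bashir free: 10:00-17:45, 18:15-18:40.
Finn free: 11:35-16:10, 20:00-21:00.
Luca free: 11:00-17:25, 18:40-19:05 (invert busy blocks within the working day).
Ravi free: 09:15-10:50, 11:05-16:35.
Vera free: 12:10-16:05, 16:25-18:35, 20:30-21:00 (invert busy blocks within the working day).
Hiro free: 10:55-17:15, 17:45-21:00 (invert busy blocks within the working day).
Bashir ∩ Finn: 11:35-16:10.
Bashir ∩ Finn ∩ Luca: 11:35-16:10.
Bashir ∩ Finn ∩ Luca ∩ Ravi: 11:35-16:10.
Bashir ∩ Finn ∩ Luca ∩ Ravi ∩ Vera: 12:10-16:05.
Bashir ∩ Finn ∩ Luca ∩ Ravi ∩ Vera ∩ Hiro: 12:10-16:05.
The longest is 12:10-16:05 at 235 minutes.

235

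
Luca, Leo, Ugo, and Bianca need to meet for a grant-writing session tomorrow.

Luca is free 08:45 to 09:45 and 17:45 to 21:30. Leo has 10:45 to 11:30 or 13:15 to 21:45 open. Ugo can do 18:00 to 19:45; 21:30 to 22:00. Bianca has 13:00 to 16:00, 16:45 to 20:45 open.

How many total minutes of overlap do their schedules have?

105

Luca ∩ Leo: 17:45-21:30.
Luca ∩ Leo ∩ Ugo: 18:00-19:45.
Luca ∩ Leo ∩ Ugo ∩ Bianca: 18:00-19:45.
That's a single block of 105 minutes.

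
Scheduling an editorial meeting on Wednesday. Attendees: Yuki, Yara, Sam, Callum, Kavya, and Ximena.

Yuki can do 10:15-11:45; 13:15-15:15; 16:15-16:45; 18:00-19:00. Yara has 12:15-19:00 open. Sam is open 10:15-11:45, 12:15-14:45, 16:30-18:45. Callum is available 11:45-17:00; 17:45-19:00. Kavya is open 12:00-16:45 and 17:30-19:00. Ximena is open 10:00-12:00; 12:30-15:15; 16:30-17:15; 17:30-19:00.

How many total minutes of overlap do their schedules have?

Yuki ∩ Yara: 13:15-15:15, 16:15-16:45, 18:00-19:00.
Yuki ∩ Yara ∩ Sam: 13:15-14:45, 16:30-16:45, 18:00-18:45.
Yuki ∩ Yara ∩ Sam ∩ Callum: 13:15-14:45, 16:30-16:45, 18:00-18:45.
Yuki ∩ Yara ∩ Sam ∩ Callum ∩ Kavya: 13:15-14:45, 16:30-16:45, 18:00-18:45.
Yuki ∩ Yara ∩ Sam ∩ Callum ∩ Kavya ∩ Ximena: 13:15-14:45, 16:30-16:45, 18:00-18:45.
Summing the common windows: 90 + 15 + 45 = 150 minutes.

150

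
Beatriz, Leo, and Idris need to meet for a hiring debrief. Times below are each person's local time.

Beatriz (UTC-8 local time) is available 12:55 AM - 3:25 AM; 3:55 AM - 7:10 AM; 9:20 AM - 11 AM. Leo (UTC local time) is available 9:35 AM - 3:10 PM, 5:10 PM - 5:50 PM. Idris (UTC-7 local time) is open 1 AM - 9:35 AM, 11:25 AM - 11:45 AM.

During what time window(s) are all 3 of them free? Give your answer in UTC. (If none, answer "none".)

Beatriz in UTC: 08:55-11:25, 11:55-15:10, 17:20-19:00 (add 8h to convert from UTC-8).
Leo in UTC: 09:35-15:10, 17:10-17:50.
Idris in UTC: 08:00-16:35, 18:25-18:45 (add 7h to convert from UTC-7).
Beatriz ∩ Leo: 09:35-11:25, 11:55-15:10, 17:20-17:50.
Beatriz ∩ Leo ∩ Idris: 09:35-11:25, 11:55-15:10.

09:35-11:25, 11:55-15:10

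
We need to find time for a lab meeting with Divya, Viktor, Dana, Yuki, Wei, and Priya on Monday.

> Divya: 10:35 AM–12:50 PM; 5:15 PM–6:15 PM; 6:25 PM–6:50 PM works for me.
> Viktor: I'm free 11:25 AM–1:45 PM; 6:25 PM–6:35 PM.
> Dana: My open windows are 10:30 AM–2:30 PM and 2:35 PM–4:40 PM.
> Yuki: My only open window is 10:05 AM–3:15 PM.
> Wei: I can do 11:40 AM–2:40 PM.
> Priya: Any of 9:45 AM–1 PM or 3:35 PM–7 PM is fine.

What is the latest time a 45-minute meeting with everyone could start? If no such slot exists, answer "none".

Divya ∩ Viktor: 11:25-12:50, 18:25-18:35.
Divya ∩ Viktor ∩ Dana: 11:25-12:50.
Divya ∩ Viktor ∩ Dana ∩ Yuki: 11:25-12:50.
Divya ∩ Viktor ∩ Dana ∩ Yuki ∩ Wei: 11:40-12:50.
Divya ∩ Viktor ∩ Dana ∩ Yuki ∩ Wei ∩ Priya: 11:40-12:50.
The last common window of at least 45 minutes is 11:40-12:50; a 45-minute meeting can start as late as 12:05 and still end by 12:50.

12:05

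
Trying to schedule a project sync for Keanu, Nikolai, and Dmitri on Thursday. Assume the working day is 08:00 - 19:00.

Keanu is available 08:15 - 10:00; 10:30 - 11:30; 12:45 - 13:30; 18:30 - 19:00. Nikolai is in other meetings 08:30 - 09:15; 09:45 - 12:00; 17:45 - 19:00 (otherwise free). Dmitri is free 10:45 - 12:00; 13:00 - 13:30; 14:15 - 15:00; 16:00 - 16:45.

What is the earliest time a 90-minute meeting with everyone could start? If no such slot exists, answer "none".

Keanu free: 08:15-10:00, 10:30-11:30, 12:45-13:30, 18:30-19:00.
Nikolai free: 08:00-08:30, 09:15-09:45, 12:00-17:45 (invert busy blocks within the working day).
Dmitri free: 10:45-12:00, 13:00-13:30, 14:15-15:00, 16:00-16:45.
Keanu ∩ Nikolai: 08:15-08:30, 09:15-09:45, 12:45-13:30.
Keanu ∩ Nikolai ∩ Dmitri: 13:00-13:30.
No common window is at least 90 minutes long.

none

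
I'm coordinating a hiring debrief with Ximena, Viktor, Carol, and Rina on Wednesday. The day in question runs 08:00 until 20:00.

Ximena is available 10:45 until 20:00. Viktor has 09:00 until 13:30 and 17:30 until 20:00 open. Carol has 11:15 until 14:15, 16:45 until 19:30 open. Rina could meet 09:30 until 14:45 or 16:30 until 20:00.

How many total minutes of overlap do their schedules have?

Ximena ∩ Viktor: 10:45-13:30, 17:30-20:00.
Ximena ∩ Viktor ∩ Carol: 11:15-13:30, 17:30-19:30.
Ximena ∩ Viktor ∩ Carol ∩ Rina: 11:15-13:30, 17:30-19:30.
Those are the intersection windows.
Summing the common windows: 135 + 120 = 255 minutes.

255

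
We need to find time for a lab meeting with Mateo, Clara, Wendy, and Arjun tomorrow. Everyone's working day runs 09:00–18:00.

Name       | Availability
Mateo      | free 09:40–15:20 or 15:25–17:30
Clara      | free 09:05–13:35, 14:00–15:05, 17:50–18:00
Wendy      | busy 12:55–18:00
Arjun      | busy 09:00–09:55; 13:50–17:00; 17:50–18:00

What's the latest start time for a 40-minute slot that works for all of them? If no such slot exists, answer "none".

12:15

Mateo free: 09:40-15:20, 15:25-17:30.
Clara free: 09:05-13:35, 14:00-15:05, 17:50-18:00.
Wendy free: 09:00-12:55 (invert busy blocks within the working day).
Arjun free: 09:55-13:50, 17:00-17:50 (invert busy blocks within the working day).
Mateo ∩ Clara: 09:40-13:35, 14:00-15:05.
Mateo ∩ Clara ∩ Wendy: 09:40-12:55.
Mateo ∩ Clara ∩ Wendy ∩ Arjun: 09:55-12:55.
So the common availability across everyone is 09:55-12:55.
The last common window of at least 40 minutes is 09:55-12:55; a 40-minute meeting can start as late as 12:15 and still end by 12:55.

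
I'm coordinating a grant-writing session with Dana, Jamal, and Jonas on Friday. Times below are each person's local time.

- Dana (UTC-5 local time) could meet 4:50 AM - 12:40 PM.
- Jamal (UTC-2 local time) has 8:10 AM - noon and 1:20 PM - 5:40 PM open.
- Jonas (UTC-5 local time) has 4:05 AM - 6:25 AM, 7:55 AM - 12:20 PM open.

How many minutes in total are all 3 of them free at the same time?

Dana in UTC: 09:50-17:40 (add 5h to convert from UTC-5).
Jamal in UTC: 10:10-14:00, 15:20-19:40 (add 2h to convert from UTC-2).
Jonas in UTC: 09:05-11:25, 12:55-17:20 (add 5h to convert from UTC-5).
Dana ∩ Jamal: 10:10-14:00, 15:20-17:40.
Dana ∩ Jamal ∩ Jonas: 10:10-11:25, 12:55-14:00, 15:20-17:20.
Summing the common windows: 75 + 65 + 120 = 260 minutes.

260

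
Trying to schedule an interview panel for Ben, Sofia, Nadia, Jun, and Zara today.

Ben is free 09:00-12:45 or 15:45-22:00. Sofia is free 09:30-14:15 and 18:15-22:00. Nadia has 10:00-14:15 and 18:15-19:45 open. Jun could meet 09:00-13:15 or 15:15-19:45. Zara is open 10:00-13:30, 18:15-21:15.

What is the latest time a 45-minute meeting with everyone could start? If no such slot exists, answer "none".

19:00

Ben ∩ Sofia: 09:30-12:45, 18:15-22:00.
Ben ∩ Sofia ∩ Nadia: 10:00-12:45, 18:15-19:45.
Ben ∩ Sofia ∩ Nadia ∩ Jun: 10:00-12:45, 18:15-19:45.
Ben ∩ Sofia ∩ Nadia ∩ Jun ∩ Zara: 10:00-12:45, 18:15-19:45.
The last common window of at least 45 minutes is 18:15-19:45; a 45-minute meeting can start as late as 19:00 and still end by 19:45.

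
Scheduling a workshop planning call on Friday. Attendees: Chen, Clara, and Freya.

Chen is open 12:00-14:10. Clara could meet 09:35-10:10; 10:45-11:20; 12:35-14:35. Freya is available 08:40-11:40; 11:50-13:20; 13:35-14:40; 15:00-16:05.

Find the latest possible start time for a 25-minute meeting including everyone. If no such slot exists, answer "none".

Chen ∩ Clara: 12:35-14:10.
Chen ∩ Clara ∩ Freya: 12:35-13:20, 13:35-14:10.
The last common window of at least 25 minutes is 13:35-14:10; a 25-minute meeting can start as late as 13:45 and still end by 14:10.

13:45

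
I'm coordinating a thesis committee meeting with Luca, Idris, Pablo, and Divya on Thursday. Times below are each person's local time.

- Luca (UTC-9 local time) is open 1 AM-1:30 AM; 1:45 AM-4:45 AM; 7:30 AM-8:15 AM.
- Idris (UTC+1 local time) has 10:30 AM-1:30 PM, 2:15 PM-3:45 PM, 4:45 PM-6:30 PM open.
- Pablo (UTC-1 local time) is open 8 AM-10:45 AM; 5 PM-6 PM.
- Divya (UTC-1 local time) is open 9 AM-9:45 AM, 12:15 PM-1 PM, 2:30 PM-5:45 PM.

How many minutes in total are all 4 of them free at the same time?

Luca in UTC: 10:00-10:30, 10:45-13:45, 16:30-17:15 (add 9h to convert from UTC-9).
Idris in UTC: 09:30-12:30, 13:15-14:45, 15:45-17:30 (subtract 1h to convert from UTC+1).
Pablo in UTC: 09:00-11:45, 18:00-19:00 (add 1h to convert from UTC-1).
Divya in UTC: 10:00-10:45, 13:15-14:00, 15:30-18:45 (add 1h to convert from UTC-1).
Luca ∩ Idris: 10:00-10:30, 10:45-12:30, 13:15-13:45, 16:30-17:15.
Luca ∩ Idris ∩ Pablo: 10:00-10:30, 10:45-11:45.
Luca ∩ Idris ∩ Pablo ∩ Divya: 10:00-10:30.
That's a single block of 30 minutes.

30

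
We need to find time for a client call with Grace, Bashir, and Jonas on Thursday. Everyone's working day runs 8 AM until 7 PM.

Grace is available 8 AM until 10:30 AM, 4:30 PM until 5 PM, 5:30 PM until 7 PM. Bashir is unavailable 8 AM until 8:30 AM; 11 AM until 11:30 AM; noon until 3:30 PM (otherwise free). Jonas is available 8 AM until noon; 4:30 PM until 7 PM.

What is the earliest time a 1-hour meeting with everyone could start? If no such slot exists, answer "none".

Grace free: 08:00-10:30, 16:30-17:00, 17:30-19:00.
Bashir free: 08:30-11:00, 11:30-12:00, 15:30-19:00 (invert busy blocks within the working day).
Jonas free: 08:00-12:00, 16:30-19:00.
Grace ∩ Bashir: 08:30-10:30, 16:30-17:00, 17:30-19:00.
Grace ∩ Bashir ∩ Jonas: 08:30-10:30, 16:30-17:00, 17:30-19:00.
Those are the intersection windows.
The first common window of at least 60 minutes is 08:30-10:30, so the earliest start is 08:30.

08:30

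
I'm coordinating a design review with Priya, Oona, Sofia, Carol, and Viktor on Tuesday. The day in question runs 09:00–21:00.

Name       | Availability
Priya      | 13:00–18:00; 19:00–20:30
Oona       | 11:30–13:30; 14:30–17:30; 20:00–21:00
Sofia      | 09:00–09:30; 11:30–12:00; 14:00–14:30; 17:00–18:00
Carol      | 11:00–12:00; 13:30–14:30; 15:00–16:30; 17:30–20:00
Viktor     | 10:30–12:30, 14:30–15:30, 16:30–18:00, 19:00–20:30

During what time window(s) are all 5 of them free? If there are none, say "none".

none

Priya ∩ Oona: 13:00-13:30, 14:30-17:30, 20:00-20:30.
Priya ∩ Oona ∩ Sofia: 17:00-17:30.
Priya ∩ Oona ∩ Sofia ∩ Carol: ∅.
Priya ∩ Oona ∩ Sofia ∩ Carol ∩ Viktor: ∅.
There is no time when everyone is free.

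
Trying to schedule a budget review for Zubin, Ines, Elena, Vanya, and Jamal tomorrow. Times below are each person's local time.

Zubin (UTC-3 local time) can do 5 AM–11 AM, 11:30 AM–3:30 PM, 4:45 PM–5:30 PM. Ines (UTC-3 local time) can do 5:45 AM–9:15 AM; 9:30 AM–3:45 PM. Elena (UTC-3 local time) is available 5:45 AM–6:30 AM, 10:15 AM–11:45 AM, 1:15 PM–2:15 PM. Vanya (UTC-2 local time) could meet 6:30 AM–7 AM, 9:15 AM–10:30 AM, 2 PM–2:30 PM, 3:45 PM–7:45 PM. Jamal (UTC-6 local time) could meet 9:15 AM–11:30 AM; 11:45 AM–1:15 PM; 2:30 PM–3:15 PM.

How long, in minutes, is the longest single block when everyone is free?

Zubin in UTC: 08:00-14:00, 14:30-18:30, 19:45-20:30 (add 3h to convert from UTC-3).
Ines in UTC: 08:45-12:15, 12:30-18:45 (add 3h to convert from UTC-3).
Elena in UTC: 08:45-09:30, 13:15-14:45, 16:15-17:15 (add 3h to convert from UTC-3).
Vanya in UTC: 08:30-09:00, 11:15-12:30, 16:00-16:30, 17:45-21:45 (add 2h to convert from UTC-2).
Jamal in UTC: 15:15-17:30, 17:45-19:15, 20:30-21:15 (add 6h to convert from UTC-6).
Zubin ∩ Ines: 08:45-12:15, 12:30-14:00, 14:30-18:30.
Zubin ∩ Ines ∩ Elena: 08:45-09:30, 13:15-14:00, 14:30-14:45, 16:15-17:15.
Zubin ∩ Ines ∩ Elena ∩ Vanya: 08:45-09:00, 16:15-16:30.
Zubin ∩ Ines ∩ Elena ∩ Vanya ∩ Jamal: 16:15-16:30.
Those are the intersection windows.
The longest is 16:15-16:30 at 15 minutes.

15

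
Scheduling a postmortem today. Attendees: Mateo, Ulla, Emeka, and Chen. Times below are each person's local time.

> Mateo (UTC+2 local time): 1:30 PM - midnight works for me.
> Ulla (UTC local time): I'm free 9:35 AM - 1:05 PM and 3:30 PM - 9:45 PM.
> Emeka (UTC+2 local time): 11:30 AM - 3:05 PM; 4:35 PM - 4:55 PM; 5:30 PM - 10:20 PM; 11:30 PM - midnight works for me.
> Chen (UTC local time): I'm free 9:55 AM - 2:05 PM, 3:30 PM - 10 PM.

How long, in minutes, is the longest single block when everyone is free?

290

Mateo in UTC: 11:30-22:00 (subtract 2h to convert from UTC+2).
Ulla in UTC: 09:35-13:05, 15:30-21:45.
Emeka in UTC: 09:30-13:05, 14:35-14:55, 15:30-20:20, 21:30-22:00 (subtract 2h to convert from UTC+2).
Chen in UTC: 09:55-14:05, 15:30-22:00.
Mateo ∩ Ulla: 11:30-13:05, 15:30-21:45.
Mateo ∩ Ulla ∩ Emeka: 11:30-13:05, 15:30-20:20, 21:30-21:45.
Mateo ∩ Ulla ∩ Emeka ∩ Chen: 11:30-13:05, 15:30-20:20, 21:30-21:45.
So the common availability across everyone is 11:30-13:05, 15:30-20:20, 21:30-21:45.
The longest is 15:30-20:20 at 290 minutes.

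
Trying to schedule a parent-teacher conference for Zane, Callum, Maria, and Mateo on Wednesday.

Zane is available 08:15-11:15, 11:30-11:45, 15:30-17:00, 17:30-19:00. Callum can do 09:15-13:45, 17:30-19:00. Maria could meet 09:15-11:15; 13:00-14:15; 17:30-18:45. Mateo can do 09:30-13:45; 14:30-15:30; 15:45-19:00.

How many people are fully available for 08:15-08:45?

1

Zane can make the full 08:15-08:45 slot — that's 1.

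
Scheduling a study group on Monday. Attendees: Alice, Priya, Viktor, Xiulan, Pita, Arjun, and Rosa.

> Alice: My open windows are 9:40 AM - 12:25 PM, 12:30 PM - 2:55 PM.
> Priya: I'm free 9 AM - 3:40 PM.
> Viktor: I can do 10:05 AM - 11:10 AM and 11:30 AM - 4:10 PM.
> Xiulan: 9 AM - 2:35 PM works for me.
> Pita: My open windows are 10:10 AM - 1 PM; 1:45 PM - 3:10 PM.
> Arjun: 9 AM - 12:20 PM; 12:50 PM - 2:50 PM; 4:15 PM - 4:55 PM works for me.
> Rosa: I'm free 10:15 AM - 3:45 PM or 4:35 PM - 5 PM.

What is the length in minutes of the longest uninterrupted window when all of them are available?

Alice ∩ Priya: 09:40-12:25, 12:30-14:55.
Alice ∩ Priya ∩ Viktor: 10:05-11:10, 11:30-12:25, 12:30-14:55.
Alice ∩ Priya ∩ Viktor ∩ Xiulan: 10:05-11:10, 11:30-12:25, 12:30-14:35.
Alice ∩ Priya ∩ Viktor ∩ Xiulan ∩ Pita: 10:10-11:10, 11:30-12:25, 12:30-13:00, 13:45-14:35.
Alice ∩ Priya ∩ Viktor ∩ Xiulan ∩ Pita ∩ Arjun: 10:10-11:10, 11:30-12:20, 12:50-13:00, 13:45-14:35.
Alice ∩ Priya ∩ Viktor ∩ Xiulan ∩ Pita ∩ Arjun ∩ Rosa: 10:15-11:10, 11:30-12:20, 12:50-13:00, 13:45-14:35.
Those are the intersection windows.
The longest is 10:15-11:10 at 55 minutes.

55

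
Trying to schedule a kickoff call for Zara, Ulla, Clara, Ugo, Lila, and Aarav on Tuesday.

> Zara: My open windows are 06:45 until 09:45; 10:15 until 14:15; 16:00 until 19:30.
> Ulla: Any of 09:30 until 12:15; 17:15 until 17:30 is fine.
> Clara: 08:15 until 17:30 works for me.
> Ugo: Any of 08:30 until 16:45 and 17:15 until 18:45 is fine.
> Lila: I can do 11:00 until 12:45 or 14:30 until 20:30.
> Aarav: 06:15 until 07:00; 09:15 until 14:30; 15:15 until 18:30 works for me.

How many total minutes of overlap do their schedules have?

90

Zara ∩ Ulla: 09:30-09:45, 10:15-12:15, 17:15-17:30.
Zara ∩ Ulla ∩ Clara: 09:30-09:45, 10:15-12:15, 17:15-17:30.
Zara ∩ Ulla ∩ Clara ∩ Ugo: 09:30-09:45, 10:15-12:15, 17:15-17:30.
Zara ∩ Ulla ∩ Clara ∩ Ugo ∩ Lila: 11:00-12:15, 17:15-17:30.
Zara ∩ Ulla ∩ Clara ∩ Ugo ∩ Lila ∩ Aarav: 11:00-12:15, 17:15-17:30.
Those are the intersection windows.
Summing the common windows: 75 + 15 = 90 minutes.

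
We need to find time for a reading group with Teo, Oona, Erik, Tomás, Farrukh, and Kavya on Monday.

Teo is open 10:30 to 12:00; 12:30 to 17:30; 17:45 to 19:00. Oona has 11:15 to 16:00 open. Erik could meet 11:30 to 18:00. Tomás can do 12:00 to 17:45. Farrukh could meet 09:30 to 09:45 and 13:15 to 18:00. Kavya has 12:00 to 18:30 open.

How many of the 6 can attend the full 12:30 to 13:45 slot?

Teo, Oona, Erik, Tomás, and Kavya can make the full 12:30-13:45 slot — that's 5.

5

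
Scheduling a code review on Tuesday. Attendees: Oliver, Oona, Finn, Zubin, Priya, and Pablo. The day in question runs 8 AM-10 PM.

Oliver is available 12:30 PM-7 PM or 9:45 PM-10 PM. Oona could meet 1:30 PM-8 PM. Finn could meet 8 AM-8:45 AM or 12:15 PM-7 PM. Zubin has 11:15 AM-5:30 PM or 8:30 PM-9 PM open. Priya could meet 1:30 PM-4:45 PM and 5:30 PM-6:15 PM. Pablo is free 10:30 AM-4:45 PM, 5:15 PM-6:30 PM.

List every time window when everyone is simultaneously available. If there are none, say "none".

Oliver ∩ Oona: 13:30-19:00.
Oliver ∩ Oona ∩ Finn: 13:30-19:00.
Oliver ∩ Oona ∩ Finn ∩ Zubin: 13:30-17:30.
Oliver ∩ Oona ∩ Finn ∩ Zubin ∩ Priya: 13:30-16:45.
Oliver ∩ Oona ∩ Finn ∩ Zubin ∩ Priya ∩ Pablo: 13:30-16:45.

13:30-16:45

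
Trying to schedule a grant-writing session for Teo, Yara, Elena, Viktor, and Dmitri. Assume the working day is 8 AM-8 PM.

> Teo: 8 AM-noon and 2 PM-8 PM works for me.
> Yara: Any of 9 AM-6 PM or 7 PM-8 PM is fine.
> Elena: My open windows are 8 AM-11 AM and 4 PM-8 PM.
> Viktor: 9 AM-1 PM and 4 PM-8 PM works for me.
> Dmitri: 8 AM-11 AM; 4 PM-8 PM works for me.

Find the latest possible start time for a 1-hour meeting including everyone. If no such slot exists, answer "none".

Teo ∩ Yara: 09:00-12:00, 14:00-18:00, 19:00-20:00.
Teo ∩ Yara ∩ Elena: 09:00-11:00, 16:00-18:00, 19:00-20:00.
Teo ∩ Yara ∩ Elena ∩ Viktor: 09:00-11:00, 16:00-18:00, 19:00-20:00.
Teo ∩ Yara ∩ Elena ∩ Viktor ∩ Dmitri: 09:00-11:00, 16:00-18:00, 19:00-20:00.
The last common window of at least 60 minutes is 19:00-20:00; a 60-minute meeting can start as late as 19:00 and still end by 20:00.

19:00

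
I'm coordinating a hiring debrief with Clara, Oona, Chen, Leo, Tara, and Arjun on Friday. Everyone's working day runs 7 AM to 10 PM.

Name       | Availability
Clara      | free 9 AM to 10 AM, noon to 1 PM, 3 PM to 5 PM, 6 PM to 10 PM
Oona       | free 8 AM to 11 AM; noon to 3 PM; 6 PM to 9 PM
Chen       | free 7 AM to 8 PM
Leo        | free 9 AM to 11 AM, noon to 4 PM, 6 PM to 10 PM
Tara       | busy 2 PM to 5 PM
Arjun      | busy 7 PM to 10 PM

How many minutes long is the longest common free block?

Clara free: 09:00-10:00, 12:00-13:00, 15:00-17:00, 18:00-22:00.
Oona free: 08:00-11:00, 12:00-15:00, 18:00-21:00.
Chen free: 07:00-20:00.
Leo free: 09:00-11:00, 12:00-16:00, 18:00-22:00.
Tara free: 07:00-14:00, 17:00-22:00 (invert busy blocks within the working day).
Arjun free: 07:00-19:00 (invert busy blocks within the working day).
Clara ∩ Oona: 09:00-10:00, 12:00-13:00, 18:00-21:00.
Clara ∩ Oona ∩ Chen: 09:00-10:00, 12:00-13:00, 18:00-20:00.
Clara ∩ Oona ∩ Chen ∩ Leo: 09:00-10:00, 12:00-13:00, 18:00-20:00.
Clara ∩ Oona ∩ Chen ∩ Leo ∩ Tara: 09:00-10:00, 12:00-13:00, 18:00-20:00.
Clara ∩ Oona ∩ Chen ∩ Leo ∩ Tara ∩ Arjun: 09:00-10:00, 12:00-13:00, 18:00-19:00.
So the common availability across everyone is 09:00-10:00, 12:00-13:00, 18:00-19:00.
The longest is 09:00-10:00 at 60 minutes.

60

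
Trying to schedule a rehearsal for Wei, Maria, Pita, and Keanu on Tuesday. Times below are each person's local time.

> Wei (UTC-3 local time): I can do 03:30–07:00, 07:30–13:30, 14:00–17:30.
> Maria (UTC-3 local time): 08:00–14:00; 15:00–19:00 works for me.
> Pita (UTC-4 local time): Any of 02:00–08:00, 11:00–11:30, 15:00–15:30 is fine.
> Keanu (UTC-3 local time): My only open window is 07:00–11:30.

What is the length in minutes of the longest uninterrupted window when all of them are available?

Wei in UTC: 06:30-10:00, 10:30-16:30, 17:00-20:30 (add 3h to convert from UTC-3).
Maria in UTC: 11:00-17:00, 18:00-22:00 (add 3h to convert from UTC-3).
Pita in UTC: 06:00-12:00, 15:00-15:30, 19:00-19:30 (add 4h to convert from UTC-4).
Keanu in UTC: 10:00-14:30 (add 3h to convert from UTC-3).
Wei ∩ Maria: 11:00-16:30, 18:00-20:30.
Wei ∩ Maria ∩ Pita: 11:00-12:00, 15:00-15:30, 19:00-19:30.
Wei ∩ Maria ∩ Pita ∩ Keanu: 11:00-12:00.
The longest is 11:00-12:00 at 60 minutes.

60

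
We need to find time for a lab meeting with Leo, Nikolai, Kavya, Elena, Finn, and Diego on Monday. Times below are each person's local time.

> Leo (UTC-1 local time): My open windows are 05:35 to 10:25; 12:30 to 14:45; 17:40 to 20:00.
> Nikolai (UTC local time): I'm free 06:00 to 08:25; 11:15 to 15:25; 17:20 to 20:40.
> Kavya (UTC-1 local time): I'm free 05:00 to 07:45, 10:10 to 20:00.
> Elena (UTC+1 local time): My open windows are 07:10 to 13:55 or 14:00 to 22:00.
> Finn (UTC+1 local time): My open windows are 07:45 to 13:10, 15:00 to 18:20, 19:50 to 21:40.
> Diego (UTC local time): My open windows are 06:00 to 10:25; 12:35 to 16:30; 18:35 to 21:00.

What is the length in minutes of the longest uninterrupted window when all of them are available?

110

Leo in UTC: 06:35-11:25, 13:30-15:45, 18:40-21:00 (add 1h to convert from UTC-1).
Nikolai in UTC: 06:00-08:25, 11:15-15:25, 17:20-20:40.
Kavya in UTC: 06:00-08:45, 11:10-21:00 (add 1h to convert from UTC-1).
Elena in UTC: 06:10-12:55, 13:00-21:00 (subtract 1h to convert from UTC+1).
Finn in UTC: 06:45-12:10, 14:00-17:20, 18:50-20:40 (subtract 1h to convert from UTC+1).
Diego in UTC: 06:00-10:25, 12:35-16:30, 18:35-21:00.
Leo ∩ Nikolai: 06:35-08:25, 11:15-11:25, 13:30-15:25, 18:40-20:40.
Leo ∩ Nikolai ∩ Kavya: 06:35-08:25, 11:15-11:25, 13:30-15:25, 18:40-20:40.
Leo ∩ Nikolai ∩ Kavya ∩ Elena: 06:35-08:25, 11:15-11:25, 13:30-15:25, 18:40-20:40.
Leo ∩ Nikolai ∩ Kavya ∩ Elena ∩ Finn: 06:45-08:25, 11:15-11:25, 14:00-15:25, 18:50-20:40.
Leo ∩ Nikolai ∩ Kavya ∩ Elena ∩ Finn ∩ Diego: 06:45-08:25, 14:00-15:25, 18:50-20:40.
The longest is 18:50-20:40 at 110 minutes.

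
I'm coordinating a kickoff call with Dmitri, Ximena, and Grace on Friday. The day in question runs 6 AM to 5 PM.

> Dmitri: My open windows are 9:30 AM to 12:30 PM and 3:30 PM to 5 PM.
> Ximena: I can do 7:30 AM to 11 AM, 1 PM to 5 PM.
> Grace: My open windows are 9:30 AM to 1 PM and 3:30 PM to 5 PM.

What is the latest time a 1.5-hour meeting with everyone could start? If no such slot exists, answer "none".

15:30

Dmitri ∩ Ximena: 09:30-11:00, 15:30-17:00.
Dmitri ∩ Ximena ∩ Grace: 09:30-11:00, 15:30-17:00.
The last common window of at least 90 minutes is 15:30-17:00; a 90-minute meeting can start as late as 15:30 and still end by 17:00.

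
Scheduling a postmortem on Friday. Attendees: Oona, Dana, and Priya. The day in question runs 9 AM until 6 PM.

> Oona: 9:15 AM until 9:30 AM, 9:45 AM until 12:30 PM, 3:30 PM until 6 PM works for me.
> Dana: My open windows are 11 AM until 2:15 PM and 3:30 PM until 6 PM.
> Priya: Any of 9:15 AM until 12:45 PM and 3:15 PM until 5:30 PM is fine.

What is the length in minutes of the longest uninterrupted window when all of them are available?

Oona ∩ Dana: 11:00-12:30, 15:30-18:00.
Oona ∩ Dana ∩ Priya: 11:00-12:30, 15:30-17:30.
The longest is 15:30-17:30 at 120 minutes.

120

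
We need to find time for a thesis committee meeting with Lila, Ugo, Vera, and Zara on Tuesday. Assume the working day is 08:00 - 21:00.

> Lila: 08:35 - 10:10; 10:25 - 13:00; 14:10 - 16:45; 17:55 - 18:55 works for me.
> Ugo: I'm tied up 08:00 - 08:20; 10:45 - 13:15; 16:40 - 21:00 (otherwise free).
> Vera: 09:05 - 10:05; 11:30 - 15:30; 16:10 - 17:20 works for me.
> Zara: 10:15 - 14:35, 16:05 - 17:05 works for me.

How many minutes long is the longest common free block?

30

Lila free: 08:35-10:10, 10:25-13:00, 14:10-16:45, 17:55-18:55.
Ugo free: 08:20-10:45, 13:15-16:40 (invert busy blocks within the working day).
Vera free: 09:05-10:05, 11:30-15:30, 16:10-17:20.
Zara free: 10:15-14:35, 16:05-17:05.
Lila ∩ Ugo: 08:35-10:10, 10:25-10:45, 14:10-16:40.
Lila ∩ Ugo ∩ Vera: 09:05-10:05, 14:10-15:30, 16:10-16:40.
Lila ∩ Ugo ∩ Vera ∩ Zara: 14:10-14:35, 16:10-16:40.
Those are the intersection windows.
The longest is 16:10-16:40 at 30 minutes.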